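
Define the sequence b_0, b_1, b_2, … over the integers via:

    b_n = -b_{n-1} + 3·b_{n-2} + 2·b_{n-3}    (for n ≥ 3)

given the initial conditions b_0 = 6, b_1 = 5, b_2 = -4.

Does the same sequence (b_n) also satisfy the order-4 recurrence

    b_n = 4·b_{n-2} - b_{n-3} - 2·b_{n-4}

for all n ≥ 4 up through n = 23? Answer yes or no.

Terms b_0..b_23: 6, 5, -4, 31, -33, 118, -155, 443, -672, 1691, -2821, 6550, -11631, 25639, -47432, 101087, -192105, 400502, -774643, 1591939, -3114864, 6341395, -12502109, 25296566
n=4: candidate gives -33, actual b_4 = -33 ✓
n=5: candidate gives 118, actual b_5 = 118 ✓
n=6: candidate gives -155, actual b_6 = -155 ✓
n=7: candidate gives 443, actual b_7 = 443 ✓
n=8: candidate gives -672, actual b_8 = -672 ✓
n=9: candidate gives 1691, actual b_9 = 1691 ✓
n=10: candidate gives -2821, actual b_10 = -2821 ✓
n=11: candidate gives 6550, actual b_11 = 6550 ✓
n=12: candidate gives -11631, actual b_12 = -11631 ✓
n=13: candidate gives 25639, actual b_13 = 25639 ✓
n=14: candidate gives -47432, actual b_14 = -47432 ✓
n=15: candidate gives 101087, actual b_15 = 101087 ✓
n=16: candidate gives -192105, actual b_16 = -192105 ✓
n=17: candidate gives 400502, actual b_17 = 400502 ✓
n=18: candidate gives -774643, actual b_18 = -774643 ✓
n=19: candidate gives 1591939, actual b_19 = 1591939 ✓
n=20: candidate gives -3114864, actual b_20 = -3114864 ✓
n=21: candidate gives 6341395, actual b_21 = 6341395 ✓
n=22: candidate gives -12502109, actual b_22 = -12502109 ✓
n=23: candidate gives 25296566, actual b_23 = 25296566 ✓

yes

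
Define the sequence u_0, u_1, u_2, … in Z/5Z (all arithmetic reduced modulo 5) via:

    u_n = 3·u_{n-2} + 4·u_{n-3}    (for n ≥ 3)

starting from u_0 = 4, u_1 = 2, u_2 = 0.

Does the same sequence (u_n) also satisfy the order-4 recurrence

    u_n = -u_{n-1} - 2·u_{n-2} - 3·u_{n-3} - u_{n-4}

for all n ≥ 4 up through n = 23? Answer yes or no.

yes

Terms u_0..u_23: 4, 2, 0, 2, 3, 1, 2, 0, 0, 3, 0, 4, 2, 2, 2, 4, 4, 0, 3, 1, 4, 0, 1, 1
n=4: candidate gives 3, actual u_4 = 3 ✓
n=5: candidate gives 1, actual u_5 = 1 ✓
n=6: candidate gives 2, actual u_6 = 2 ✓
n=7: candidate gives 0, actual u_7 = 0 ✓
n=8: candidate gives 0, actual u_8 = 0 ✓
n=9: candidate gives 3, actual u_9 = 3 ✓
n=10: candidate gives 0, actual u_10 = 0 ✓
n=11: candidate gives 4, actual u_11 = 4 ✓
n=12: candidate gives 2, actual u_12 = 2 ✓
n=13: candidate gives 2, actual u_13 = 2 ✓
n=14: candidate gives 2, actual u_14 = 2 ✓
n=15: candidate gives 4, actual u_15 = 4 ✓
n=16: candidate gives 4, actual u_16 = 4 ✓
n=17: candidate gives 0, actual u_17 = 0 ✓
n=18: candidate gives 3, actual u_18 = 3 ✓
n=19: candidate gives 1, actual u_19 = 1 ✓
n=20: candidate gives 4, actual u_20 = 4 ✓
n=21: candidate gives 0, actual u_21 = 0 ✓
n=22: candidate gives 1, actual u_22 = 1 ✓
n=23: candidate gives 1, actual u_23 = 1 ✓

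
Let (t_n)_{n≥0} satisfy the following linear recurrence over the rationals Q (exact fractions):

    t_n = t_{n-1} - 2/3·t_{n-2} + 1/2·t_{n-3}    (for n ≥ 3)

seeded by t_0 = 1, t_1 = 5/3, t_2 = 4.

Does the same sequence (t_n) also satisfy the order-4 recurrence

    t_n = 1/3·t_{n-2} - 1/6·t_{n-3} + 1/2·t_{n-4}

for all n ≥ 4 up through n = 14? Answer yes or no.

yes

Terms t_0..t_14: 1, 5/3, 4, 61/18, 14/9, 35/27, 211/108, 605/324, 131/108, 1837/1944, 260/243, 6103/5832, 9397/11664, 22499/34992, 1223/1944
n=4: candidate gives 14/9, actual t_4 = 14/9 ✓
n=5: candidate gives 35/27, actual t_5 = 35/27 ✓
n=6: candidate gives 211/108, actual t_6 = 211/108 ✓
n=7: candidate gives 605/324, actual t_7 = 605/324 ✓
n=8: candidate gives 131/108, actual t_8 = 131/108 ✓
n=9: candidate gives 1837/1944, actual t_9 = 1837/1944 ✓
n=10: candidate gives 260/243, actual t_10 = 260/243 ✓
n=11: candidate gives 6103/5832, actual t_11 = 6103/5832 ✓
n=12: candidate gives 9397/11664, actual t_12 = 9397/11664 ✓
n=13: candidate gives 22499/34992, actual t_13 = 22499/34992 ✓
n=14: candidate gives 1223/1944, actual t_14 = 1223/1944 ✓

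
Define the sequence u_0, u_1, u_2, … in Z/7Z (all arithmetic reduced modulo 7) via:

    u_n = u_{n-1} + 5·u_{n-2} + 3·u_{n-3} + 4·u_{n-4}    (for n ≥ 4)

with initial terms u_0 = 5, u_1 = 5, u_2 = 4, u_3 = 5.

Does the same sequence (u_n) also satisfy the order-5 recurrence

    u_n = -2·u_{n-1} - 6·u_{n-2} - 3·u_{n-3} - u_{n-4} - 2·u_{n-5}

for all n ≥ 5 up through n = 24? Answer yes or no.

yes

Terms u_0..u_24: 5, 5, 4, 5, 4, 5, 0, 1, 4, 1, 3, 3, 2, 2, 5, 5, 2, 1, 4, 0, 3, 5, 1, 0, 4
n=5: candidate gives 5, actual u_5 = 5 ✓
n=6: candidate gives 0, actual u_6 = 0 ✓
n=7: candidate gives 1, actual u_7 = 1 ✓
n=8: candidate gives 4, actual u_8 = 4 ✓
n=9: candidate gives 1, actual u_9 = 1 ✓
n=10: candidate gives 3, actual u_10 = 3 ✓
n=11: candidate gives 3, actual u_11 = 3 ✓
n=12: candidate gives 2, actual u_12 = 2 ✓
n=13: candidate gives 2, actual u_13 = 2 ✓
n=14: candidate gives 5, actual u_14 = 5 ✓
n=15: candidate gives 5, actual u_15 = 5 ✓
n=16: candidate gives 2, actual u_16 = 2 ✓
n=17: candidate gives 1, actual u_17 = 1 ✓
n=18: candidate gives 4, actual u_18 = 4 ✓
n=19: candidate gives 0, actual u_19 = 0 ✓
n=20: candidate gives 3, actual u_20 = 3 ✓
n=21: candidate gives 5, actual u_21 = 5 ✓
n=22: candidate gives 1, actual u_22 = 1 ✓
n=23: candidate gives 0, actual u_23 = 0 ✓
n=24: candidate gives 4, actual u_24 = 4 ✓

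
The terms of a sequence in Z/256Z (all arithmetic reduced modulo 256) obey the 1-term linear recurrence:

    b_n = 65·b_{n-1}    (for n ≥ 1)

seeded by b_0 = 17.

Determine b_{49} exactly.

81

b_1 = 65·17 = 81
b_2 = 65·81 = 145
b_3 = 65·145 = 209
b_4 = 65·209 = 17
(b_4) = (17) = (b_0), so the sequence has period 4.
49 ≡ 1 (mod 4), hence b_49 = b_1 = 81.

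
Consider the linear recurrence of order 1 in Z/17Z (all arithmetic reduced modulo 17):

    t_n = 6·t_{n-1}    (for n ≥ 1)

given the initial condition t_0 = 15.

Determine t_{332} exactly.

8

t_1 = 6·15 = 5
t_2 = 6·5 = 13
t_3 = 6·13 = 10
t_4 = 6·10 = 9
t_5 = 6·9 = 3
t_6 = 6·3 = 1
t_7 = 6·1 = 6
t_8 = 6·6 = 2
t_9 = 6·2 = 12
t_10 = 6·12 = 4
t_11 = 6·4 = 7
t_12 = 6·7 = 8
t_13 = 6·8 = 14
t_14 = 6·14 = 16
t_15 = 6·16 = 11
t_16 = 6·11 = 15
(t_16) = (15) = (t_0), so the sequence has period 16.
332 ≡ 12 (mod 16), hence t_332 = t_12 = 8.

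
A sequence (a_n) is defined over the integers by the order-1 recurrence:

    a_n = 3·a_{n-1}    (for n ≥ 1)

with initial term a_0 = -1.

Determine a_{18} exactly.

-387420489

a_1 = 3·-1 = -3
a_2 = 3·-3 = -9
a_3 = 3·-9 = -27
a_4 = 3·-27 = -81
a_5 = 3·-81 = -243
a_6 = 3·-243 = -729
a_7 = 3·-729 = -2187
a_8 = 3·-2187 = -6561
a_9 = 3·-6561 = -19683
a_10 = 3·-19683 = -59049
a_11 = 3·-59049 = -177147
a_12 = 3·-177147 = -531441
a_13 = 3·-531441 = -1594323
a_14 = 3·-1594323 = -4782969
a_15 = 3·-4782969 = -14348907
a_16 = 3·-14348907 = -43046721
a_17 = 3·-43046721 = -129140163
a_18 = 3·-129140163 = -387420489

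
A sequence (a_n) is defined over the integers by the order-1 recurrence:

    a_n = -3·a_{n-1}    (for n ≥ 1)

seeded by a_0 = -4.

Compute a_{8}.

a_1 = -3·-4 = 12
a_2 = -3·12 = -36
a_3 = -3·-36 = 108
a_4 = -3·108 = -324
a_5 = -3·-324 = 972
a_6 = -3·972 = -2916
a_7 = -3·-2916 = 8748
a_8 = -3·8748 = -26244

-26244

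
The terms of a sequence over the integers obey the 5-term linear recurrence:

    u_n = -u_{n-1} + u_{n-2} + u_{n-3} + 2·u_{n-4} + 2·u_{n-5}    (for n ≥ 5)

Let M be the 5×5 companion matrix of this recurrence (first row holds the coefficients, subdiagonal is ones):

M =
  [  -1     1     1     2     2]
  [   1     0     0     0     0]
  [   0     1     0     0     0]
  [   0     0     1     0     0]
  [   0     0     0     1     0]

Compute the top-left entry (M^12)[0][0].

(M^12)[0][0] is the top entry after applying M 12 times to the unit state (1, 0, 0, 0, 0). Equivalently it is h_{16} for the auxiliary sequence (h_n) obeying the same recurrence with h_4 = 1 and h_i = 0 for 0 ≤ i < 4:
h_5 = -1·1 + 1·0 + 1·0 + 2·0 + 2·0 = -1
h_6 = -1·-1 + 1·1 + 1·0 + 2·0 + 2·0 = 2
h_7 = -1·2 + 1·-1 + 1·1 + 2·0 + 2·0 = -2
h_8 = -1·-2 + 1·2 + 1·-1 + 2·1 + 2·0 = 5
h_9 = -1·5 + 1·-2 + 1·2 + 2·-1 + 2·1 = -5
h_10 = -1·-5 + 1·5 + 1·-2 + 2·2 + 2·-1 = 10
h_11 = -1·10 + 1·-5 + 1·5 + 2·-2 + 2·2 = -10
h_12 = -1·-10 + 1·10 + 1·-5 + 2·5 + 2·-2 = 21
h_13 = -1·21 + 1·-10 + 1·10 + 2·-5 + 2·5 = -21
h_14 = -1·-21 + 1·21 + 1·-10 + 2·10 + 2·-5 = 42
h_15 = -1·42 + 1·-21 + 1·21 + 2·-10 + 2·10 = -42
h_16 = -1·-42 + 1·42 + 1·-21 + 2·21 + 2·-10 = 85

85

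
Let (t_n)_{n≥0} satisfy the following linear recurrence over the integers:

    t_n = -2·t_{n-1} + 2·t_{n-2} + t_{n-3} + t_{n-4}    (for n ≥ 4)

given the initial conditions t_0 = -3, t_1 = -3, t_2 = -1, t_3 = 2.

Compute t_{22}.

-439121336

t_4 = -2·2 + 2·-1 + 1·-3 + 1·-3 = -12
t_5 = -2·-12 + 2·2 + 1·-1 + 1·-3 = 24
t_6 = -2·24 + 2·-12 + 1·2 + 1·-1 = -71
t_7 = -2·-71 + 2·24 + 1·-12 + 1·2 = 180
t_8 = -2·180 + 2·-71 + 1·24 + 1·-12 = -490
t_9 = -2·-490 + 2·180 + 1·-71 + 1·24 = 1293
t_10 = -2·1293 + 2·-490 + 1·180 + 1·-71 = -3457
t_11 = -2·-3457 + 2·1293 + 1·-490 + 1·180 = 9190
t_12 = -2·9190 + 2·-3457 + 1·1293 + 1·-490 = -24491
t_13 = -2·-24491 + 2·9190 + 1·-3457 + 1·1293 = 65198
t_14 = -2·65198 + 2·-24491 + 1·9190 + 1·-3457 = -173645
t_15 = -2·-173645 + 2·65198 + 1·-24491 + 1·9190 = 462385
t_16 = -2·462385 + 2·-173645 + 1·65198 + 1·-24491 = -1231353
t_17 = -2·-1231353 + 2·462385 + 1·-173645 + 1·65198 = 3279029
t_18 = -2·3279029 + 2·-1231353 + 1·462385 + 1·-173645 = -8732024
t_19 = -2·-8732024 + 2·3279029 + 1·-1231353 + 1·462385 = 23253138
t_20 = -2·23253138 + 2·-8732024 + 1·3279029 + 1·-1231353 = -61922648
t_21 = -2·-61922648 + 2·23253138 + 1·-8732024 + 1·3279029 = 164898577
t_22 = -2·164898577 + 2·-61922648 + 1·23253138 + 1·-8732024 = -439121336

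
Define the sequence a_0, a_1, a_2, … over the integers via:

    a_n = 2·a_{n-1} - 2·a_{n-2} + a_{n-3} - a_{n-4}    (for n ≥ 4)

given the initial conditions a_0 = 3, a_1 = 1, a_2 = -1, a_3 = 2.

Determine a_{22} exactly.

a_4 = 2·2 + -2·-1 + 1·1 + -1·3 = 4
a_5 = 2·4 + -2·2 + 1·-1 + -1·1 = 2
a_6 = 2·2 + -2·4 + 1·2 + -1·-1 = -1
a_7 = 2·-1 + -2·2 + 1·4 + -1·2 = -4
a_8 = 2·-4 + -2·-1 + 1·2 + -1·4 = -8
a_9 = 2·-8 + -2·-4 + 1·-1 + -1·2 = -11
a_10 = 2·-11 + -2·-8 + 1·-4 + -1·-1 = -9
a_11 = 2·-9 + -2·-11 + 1·-8 + -1·-4 = 0
a_12 = 2·0 + -2·-9 + 1·-11 + -1·-8 = 15
a_13 = 2·15 + -2·0 + 1·-9 + -1·-11 = 32
a_14 = 2·32 + -2·15 + 1·0 + -1·-9 = 43
a_15 = 2·43 + -2·32 + 1·15 + -1·0 = 37
a_16 = 2·37 + -2·43 + 1·32 + -1·15 = 5
a_17 = 2·5 + -2·37 + 1·43 + -1·32 = -53
a_18 = 2·-53 + -2·5 + 1·37 + -1·43 = -122
a_19 = 2·-122 + -2·-53 + 1·5 + -1·37 = -170
a_20 = 2·-170 + -2·-122 + 1·-53 + -1·5 = -154
a_21 = 2·-154 + -2·-170 + 1·-122 + -1·-53 = -37
a_22 = 2·-37 + -2·-154 + 1·-170 + -1·-122 = 186

186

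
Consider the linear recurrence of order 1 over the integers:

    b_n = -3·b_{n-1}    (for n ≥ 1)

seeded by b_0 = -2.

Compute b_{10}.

b_1 = -3·-2 = 6
b_2 = -3·6 = -18
b_3 = -3·-18 = 54
b_4 = -3·54 = -162
b_5 = -3·-162 = 486
b_6 = -3·486 = -1458
b_7 = -3·-1458 = 4374
b_8 = -3·4374 = -13122
b_9 = -3·-13122 = 39366
b_10 = -3·39366 = -118098

-118098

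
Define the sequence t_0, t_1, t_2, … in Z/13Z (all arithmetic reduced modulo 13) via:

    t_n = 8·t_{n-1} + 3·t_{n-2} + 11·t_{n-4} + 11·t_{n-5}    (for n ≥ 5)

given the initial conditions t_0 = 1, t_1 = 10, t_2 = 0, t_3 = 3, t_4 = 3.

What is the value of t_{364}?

3

t_5 = 8·3 + 3·3 + 0·0 + 11·10 + 11·1 = 11
t_6 = 8·11 + 3·3 + 0·3 + 11·0 + 11·10 = 12
t_7 = 8·12 + 3·11 + 0·3 + 11·3 + 11·0 = 6
t_8 = 8·6 + 3·12 + 0·11 + 11·3 + 11·3 = 7
t_9 = 8·7 + 3·6 + 0·12 + 11·11 + 11·3 = 7
t_10 = 8·7 + 3·7 + 0·6 + 11·12 + 11·11 = 5
Continuing the recurrence:
  t_11 = 12;  t_12 = 7;  t_13 = 12;  t_14 = 2;  t_15 = 5;  t_16 = 8
  t_17 = 2;  t_18 = 12;  t_19 = 10;  t_20 = 12;  t_21 = 2;  t_22 = 11
  t_23 = 11;  t_24 = 12;  t_25 = 10;  t_26 = 12;  t_27 = 4;  t_28 = 9
  t_29 = 1;  t_30 = 4;  t_31 = 3;  t_32 = 10;  t_33 = 4;  t_34 = 0
  t_35 = 11;  t_36 = 10;  t_37 = 7;  t_38 = 0;  t_39 = 12;  t_40 = 2
  t_41 = 5;  t_42 = 6;  t_43 = 0;  t_44 = 3;  t_45 = 10;  t_46 = 2
  t_47 = 8;  t_48 = 12;  t_49 = 3;  t_50 = 10;  t_51 = 4;  t_52 = 9
  t_53 = 2;  t_54 = 4;  t_55 = 10;  t_56 = 1;  t_57 = 3;  t_58 = 2
  t_59 = 10;  t_60 = 12;  t_61 = 1;  t_62 = 8;  t_63 = 4;  t_64 = 12
  t_65 = 4;  t_66 = 11;  t_67 = 11;  t_68 = 11;  t_69 = 11;  t_70 = 0
  t_71 = 2;  t_72 = 11;  t_73 = 11;  t_74 = 8;  t_75 = 2;  t_76 = 1
  t_77 = 9;  t_78 = 11;  t_79 = 4;  t_80 = 7;  t_81 = 9;  t_82 = 1
  t_83 = 5;  t_84 = 8;  t_85 = 8;  t_86 = 3;  t_87 = 10;  t_88 = 11
  t_89 = 8;  t_90 = 10;  t_91 = 0;  t_92 = 1;  t_93 = 9;  t_94 = 0
  t_95 = 7;  t_96 = 2;  t_97 = 4;  t_98 = 7;  t_99 = 2;  t_100 = 6
  t_101 = 3;  t_102 = 7;  t_103 = 8;  t_104 = 4;  t_105 = 12;  t_106 = 10
  t_107 = 8;  t_108 = 5;  t_109 = 6;  t_110 = 6;  t_111 = 4;  t_112 = 11
  t_113 = 0;  t_114 = 9;  t_115 = 0;  t_116 = 10;  t_117 = 6;  t_118 = 8
  t_119 = 12;  t_120 = 9;  t_121 = 11;  t_122 = 9;  t_123 = 0;  t_124 = 11
  t_125 = 9;  t_126 = 0;  t_127 = 9;  t_128 = 11;  t_129 = 10;  t_130 = 4
  t_131 = 5;  t_132 = 12;  t_133 = 4;  t_134 = 1;  t_135 = 2;  t_136 = 11
  t_137 = 10;  t_138 = 12;  t_139 = 3;  t_140 = 8;  t_141 = 5;  t_142 = 7
  t_143 = 2;  t_144 = 2;  t_145 = 9;  t_146 = 2;  t_147 = 12;  t_148 = 3
  t_149 = 12;  t_150 = 5;  t_151 = 9;  t_152 = 5;  t_153 = 11;  t_154 = 4
  t_155 = 11;  t_156 = 7;  t_157 = 5;  t_158 = 5;  t_159 = 12;  t_160 = 10
  t_161 = 1;  t_162 = 5;  t_163 = 9;  t_164 = 4;  t_165 = 11;  t_166 = 10
  t_167 = 7;  t_168 = 8;  t_169 = 3;  t_170 = 6;  t_171 = 10;  t_172 = 3
  t_173 = 6;  t_174 = 0;  t_175 = 12;  t_176 = 5;  t_177 = 6;  t_178 = 12
  t_179 = 12;  t_180 = 7;  t_181 = 5;  t_182 = 12;  t_183 = 11;  t_184 = 8
  t_185 = 8;  t_186 = 2;  t_187 = 7;  t_188 = 11;  t_189 = 12;  t_190 = 5
  t_191 = 6;  t_192 = 1;  t_193 = 6;  t_194 = 4;  t_195 = 2;  t_196 = 1
  t_197 = 0;  t_198 = 9;  t_199 = 8;  t_200 = 7;  t_201 = 0;  t_202 = 3
  t_203 = 3;  t_204 = 3;  t_205 = 6;  t_206 = 12;  t_207 = 11;  t_208 = 8
  t_209 = 1;  t_210 = 9;  t_211 = 3;  t_212 = 0;  t_213 = 4;  t_214 = 12
  t_215 = 6;  t_216 = 0;  t_217 = 10;  t_218 = 9;  t_219 = 1;  t_220 = 10
  t_221 = 11;  t_222 = 2;  t_223 = 3;  t_224 = 8;  t_225 = 5;  t_226 = 12
  t_227 = 10;  t_228 = 3;  t_229 = 2;  t_230 = 4;  t_231 = 7;  t_232 = 3
  t_233 = 9;  t_234 = 4;  t_235 = 11;  t_236 = 2;  t_237 = 12;  t_238 = 11
  t_239 = 3;  t_240 = 5;  t_241 = 8;  t_242 = 7;  t_243 = 0;  t_244 = 5
  t_245 = 1;  t_246 = 6;  t_247 = 11;  t_248 = 5;  t_249 = 9;  t_250 = 8
  t_251 = 5;  t_252 = 6;  t_253 = 9;  t_254 = 4;  t_255 = 7;  t_256 = 7
  t_257 = 8;  t_258 = 7;  t_259 = 6;  t_260 = 2;  t_261 = 4;  t_262 = 8
  t_263 = 11;  t_264 = 5;  t_265 = 9;  t_266 = 11;  t_267 = 12;  t_268 = 6
  t_269 = 4;  t_270 = 10;  t_271 = 7;  t_272 = 11;  t_273 = 11;  t_274 = 2
  t_275 = 2;  t_276 = 12;  t_277 = 6;  t_278 = 6;  t_279 = 6;  t_280 = 12
  t_281 = 0;  t_282 = 12;  t_283 = 7;  t_284 = 4;  t_285 = 3;  t_286 = 12
  t_287 = 2;  t_288 = 4;  t_289 = 11;  t_290 = 5;  t_291 = 6;  t_292 = 12
  t_293 = 6;  t_294 = 0;  t_295 = 9;  t_296 = 10;  t_297 = 6;  t_298 = 1
  t_299 = 8;  t_300 = 3;  t_301 = 3;  t_302 = 6;  t_303 = 0;  t_304 = 9
  t_305 = 8;  t_306 = 8;  t_307 = 11;  t_308 = 3;  t_309 = 10;  t_310 = 5
  t_311 = 6;  t_312 = 9;  t_313 = 12;  t_314 = 2;  t_315 = 4;  t_316 = 8
  t_317 = 8;  t_318 = 8;  t_319 = 11;  t_320 = 10;  t_321 = 3;  t_322 = 9
  t_323 = 4;  t_324 = 4;  t_325 = 5;  t_326 = 2;  t_327 = 5;  t_328 = 4
  t_329 = 3;  t_330 = 9;  t_331 = 2;  t_332 = 12;  t_333 = 10;  t_334 = 1
  t_335 = 3;  t_336 = 12;  t_337 = 9;  t_338 = 8;  t_339 = 5;  t_340 = 8
  t_341 = 11;  t_342 = 0;  t_343 = 7;  t_344 = 4;  t_345 = 2;  t_346 = 6
  t_347 = 1;  t_348 = 4;  t_349 = 10;  t_350 = 11;  t_351 = 0;  t_352 = 10
  t_353 = 0;  t_354 = 1;  t_355 = 12;  t_356 = 1;  t_357 = 11;  t_358 = 11
  t_359 = 4;  t_360 = 0;  t_361 = 1;  t_362 = 3
t_363 = 8·3 + 3·1 + 0·0 + 11·4 + 11·11 = 10
t_364 = 8·10 + 3·3 + 0·1 + 11·0 + 11·4 = 3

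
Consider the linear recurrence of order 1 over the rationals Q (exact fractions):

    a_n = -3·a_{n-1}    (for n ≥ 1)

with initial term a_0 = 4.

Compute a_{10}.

236196

a_1 = -3·4 = -12
a_2 = -3·-12 = 36
a_3 = -3·36 = -108
a_4 = -3·-108 = 324
a_5 = -3·324 = -972
a_6 = -3·-972 = 2916
a_7 = -3·2916 = -8748
a_8 = -3·-8748 = 26244
a_9 = -3·26244 = -78732
a_10 = -3·-78732 = 236196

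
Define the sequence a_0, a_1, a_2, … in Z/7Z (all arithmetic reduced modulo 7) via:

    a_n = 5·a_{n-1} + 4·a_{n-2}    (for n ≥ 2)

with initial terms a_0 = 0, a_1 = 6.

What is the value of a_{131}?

3

a_2 = 5·6 + 4·0 = 2
a_3 = 5·2 + 4·6 = 6
a_4 = 5·6 + 4·2 = 3
a_5 = 5·3 + 4·6 = 4
a_6 = 5·4 + 4·3 = 4
a_7 = 5·4 + 4·4 = 1
a_8 = 5·1 + 4·4 = 0
a_9 = 5·0 + 4·1 = 4
a_10 = 5·4 + 4·0 = 6
a_11 = 5·6 + 4·4 = 4
a_12 = 5·4 + 4·6 = 2
a_13 = 5·2 + 4·4 = 5
a_14 = 5·5 + 4·2 = 5
a_15 = 5·5 + 4·5 = 3
a_16 = 5·3 + 4·5 = 0
a_17 = 5·0 + 4·3 = 5
a_18 = 5·5 + 4·0 = 4
a_19 = 5·4 + 4·5 = 5
a_20 = 5·5 + 4·4 = 6
a_21 = 5·6 + 4·5 = 1
a_22 = 5·1 + 4·6 = 1
a_23 = 5·1 + 4·1 = 2
a_24 = 5·2 + 4·1 = 0
a_25 = 5·0 + 4·2 = 1
a_26 = 5·1 + 4·0 = 5
a_27 = 5·5 + 4·1 = 1
a_28 = 5·1 + 4·5 = 4
a_29 = 5·4 + 4·1 = 3
a_30 = 5·3 + 4·4 = 3
a_31 = 5·3 + 4·3 = 6
a_32 = 5·6 + 4·3 = 0
a_33 = 5·0 + 4·6 = 3
a_34 = 5·3 + 4·0 = 1
a_35 = 5·1 + 4·3 = 3
a_36 = 5·3 + 4·1 = 5
a_37 = 5·5 + 4·3 = 2
a_38 = 5·2 + 4·5 = 2
a_39 = 5·2 + 4·2 = 4
a_40 = 5·4 + 4·2 = 0
a_41 = 5·0 + 4·4 = 2
a_42 = 5·2 + 4·0 = 3
a_43 = 5·3 + 4·2 = 2
a_44 = 5·2 + 4·3 = 1
a_45 = 5·1 + 4·2 = 6
a_46 = 5·6 + 4·1 = 6
a_47 = 5·6 + 4·6 = 5
a_48 = 5·5 + 4·6 = 0
a_49 = 5·0 + 4·5 = 6
(a_48, a_49) = (0, 6) = (a_0, a_1), so the sequence has period 48.
131 ≡ 35 (mod 48), hence a_131 = a_35 = 3.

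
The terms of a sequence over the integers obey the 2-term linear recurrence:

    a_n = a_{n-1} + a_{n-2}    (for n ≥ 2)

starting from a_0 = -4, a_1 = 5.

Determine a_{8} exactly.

a_2 = 1·5 + 1·-4 = 1
a_3 = 1·1 + 1·5 = 6
a_4 = 1·6 + 1·1 = 7
a_5 = 1·7 + 1·6 = 13
a_6 = 1·13 + 1·7 = 20
a_7 = 1·20 + 1·13 = 33
a_8 = 1·33 + 1·20 = 53

53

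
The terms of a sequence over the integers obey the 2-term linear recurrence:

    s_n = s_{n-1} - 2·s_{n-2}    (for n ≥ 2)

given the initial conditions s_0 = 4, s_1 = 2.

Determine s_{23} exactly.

-10394

s_2 = 1·2 + -2·4 = -6
s_3 = 1·-6 + -2·2 = -10
s_4 = 1·-10 + -2·-6 = 2
s_5 = 1·2 + -2·-10 = 22
s_6 = 1·22 + -2·2 = 18
s_7 = 1·18 + -2·22 = -26
s_8 = 1·-26 + -2·18 = -62
s_9 = 1·-62 + -2·-26 = -10
s_10 = 1·-10 + -2·-62 = 114
s_11 = 1·114 + -2·-10 = 134
s_12 = 1·134 + -2·114 = -94
s_13 = 1·-94 + -2·134 = -362
s_14 = 1·-362 + -2·-94 = -174
s_15 = 1·-174 + -2·-362 = 550
s_16 = 1·550 + -2·-174 = 898
s_17 = 1·898 + -2·550 = -202
s_18 = 1·-202 + -2·898 = -1998
s_19 = 1·-1998 + -2·-202 = -1594
s_20 = 1·-1594 + -2·-1998 = 2402
s_21 = 1·2402 + -2·-1594 = 5590
s_22 = 1·5590 + -2·2402 = 786
s_23 = 1·786 + -2·5590 = -10394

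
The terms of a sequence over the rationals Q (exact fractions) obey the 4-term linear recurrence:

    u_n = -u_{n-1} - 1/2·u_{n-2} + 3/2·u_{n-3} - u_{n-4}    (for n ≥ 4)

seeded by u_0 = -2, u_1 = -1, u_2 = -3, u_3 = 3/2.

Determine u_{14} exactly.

u_4 = -1·3/2 + -1/2·-3 + 3/2·-1 + -1·-2 = 1/2
u_5 = -1·1/2 + -1/2·3/2 + 3/2·-3 + -1·-1 = -19/4
u_6 = -1·-19/4 + -1/2·1/2 + 3/2·3/2 + -1·-3 = 39/4
u_7 = -1·39/4 + -1/2·-19/4 + 3/2·1/2 + -1·3/2 = -65/8
u_8 = -1·-65/8 + -1/2·39/4 + 3/2·-19/4 + -1·1/2 = -35/8
u_9 = -1·-35/8 + -1/2·-65/8 + 3/2·39/4 + -1·-19/4 = 445/16
u_10 = -1·445/16 + -1/2·-35/8 + 3/2·-65/8 + -1·39/4 = -761/16
u_11 = -1·-761/16 + -1/2·445/16 + 3/2·-35/8 + -1·-65/8 = 1127/32
u_12 = -1·1127/32 + -1/2·-761/16 + 3/2·445/16 + -1·-35/8 = 1109/32
u_13 = -1·1109/32 + -1/2·1127/32 + 3/2·-761/16 + -1·445/16 = -9691/64
u_14 = -1·-9691/64 + -1/2·1109/32 + 3/2·1127/32 + -1·-761/16 = 15007/64

15007/64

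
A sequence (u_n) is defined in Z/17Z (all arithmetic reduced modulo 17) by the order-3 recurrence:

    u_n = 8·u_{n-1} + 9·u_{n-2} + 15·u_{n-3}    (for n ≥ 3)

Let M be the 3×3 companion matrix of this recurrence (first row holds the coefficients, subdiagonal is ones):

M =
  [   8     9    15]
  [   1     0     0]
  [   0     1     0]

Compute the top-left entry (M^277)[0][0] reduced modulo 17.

13

(M^277)[0][0] is the top entry after applying M 277 times to the unit state (1, 0, 0). Equivalently it is h_{279} for the auxiliary sequence (h_n) obeying the same recurrence with h_2 = 1 and h_i = 0 for 0 ≤ i < 2:
h_3 = 8·1 + 9·0 + 15·0 = 8
h_4 = 8·8 + 9·1 + 15·0 = 5
h_5 = 8·5 + 9·8 + 15·1 = 8
h_6 = 8·8 + 9·5 + 15·8 = 8
h_7 = 8·8 + 9·8 + 15·5 = 7
h_8 = 8·7 + 9·8 + 15·8 = 10
Continuing the recurrence:
  h_9 = 8;  h_10 = 4;  h_11 = 16;  h_12 = 12;  h_13 = 11;  h_14 = 11
  h_15 = 10;  h_16 = 4;  h_17 = 15;  h_18 = 0;  h_19 = 8;  h_20 = 0
  h_21 = 4;  h_22 = 16;  h_23 = 11;  h_24 = 3;  h_25 = 6;  h_26 = 2
  h_27 = 13;  h_28 = 8;  h_29 = 7;  h_30 = 0;  h_31 = 13;  h_32 = 5
  h_33 = 4;  h_34 = 0;  h_35 = 9;  h_36 = 13;  h_37 = 15;  h_38 = 15
  h_39 = 8;  h_40 = 16;  h_41 = 0;  h_42 = 9;  h_43 = 6;  h_44 = 10
  h_45 = 14;  h_46 = 3;  h_47 = 11;  h_48 = 2;  h_49 = 7;  h_50 = 1
  h_51 = 16;  h_52 = 4;  h_53 = 4;  h_54 = 2;  h_55 = 10;  h_56 = 5
  h_57 = 7;  h_58 = 13;  h_59 = 4;  h_60 = 16;  h_61 = 2;  h_62 = 16
  h_63 = 12;  h_64 = 15;  h_65 = 9;  h_66 = 13;  h_67 = 2;  h_68 = 13
  h_69 = 11;  h_70 = 14;  h_71 = 15;  h_72 = 3;  h_73 = 12;  h_74 = 8
  h_75 = 13;  h_76 = 16;  h_77 = 8;  h_78 = 12;  h_79 = 0;  h_80 = 7
  h_81 = 15;  h_82 = 13;  h_83 = 4;  h_84 = 0;  h_85 = 10;  h_86 = 4
  h_87 = 3;  h_88 = 6;  h_89 = 16;  h_90 = 6;  h_91 = 10;  h_92 = 0
  h_93 = 10;  h_94 = 9;  h_95 = 9;  h_96 = 14;  h_97 = 5;  h_98 = 12
  h_99 = 11;  h_100 = 16;  h_101 = 16;  h_102 = 12;  h_103 = 4;  h_104 = 6
  h_105 = 9;  h_106 = 16;  h_107 = 10;  h_108 = 2;  h_109 = 6;  h_110 = 12
  h_111 = 10;  h_112 = 6;  h_113 = 12;  h_114 = 11;  h_115 = 14;  h_116 = 0
  h_117 = 2;  h_118 = 5;  h_119 = 7;  h_120 = 12;  h_121 = 13;  h_122 = 11
  h_123 = 11;  h_124 = 8;  h_125 = 5;  h_126 = 5;  h_127 = 1;  h_128 = 9
  h_129 = 3;  h_130 = 1;  h_131 = 0;  h_132 = 3;  h_133 = 5;  h_134 = 16
  h_135 = 14;  h_136 = 8;  h_137 = 5;  h_138 = 16;  h_139 = 4;  h_140 = 13
  h_141 = 6;  h_142 = 4;  h_143 = 9;  h_144 = 11;  h_145 = 8;  h_146 = 9
  h_147 = 3;  h_148 = 4;  h_149 = 7;  h_150 = 1;  h_151 = 12;  h_152 = 6
  h_153 = 1;  h_154 = 4;  h_155 = 12;  h_156 = 11;  h_157 = 1;  h_158 = 15
  h_159 = 5;  h_160 = 3;  h_161 = 5;  h_162 = 6;  h_163 = 2;  h_164 = 9
  h_165 = 10;  h_166 = 4;  h_167 = 2;  h_168 = 15;  h_169 = 11;  h_170 = 15
  h_171 = 2;  h_172 = 10;  h_173 = 0;  h_174 = 1;  h_175 = 5;  h_176 = 15
  h_177 = 10;  h_178 = 1;  h_179 = 0;  h_180 = 6;  h_181 = 12;  h_182 = 14
  h_183 = 4;  h_184 = 15;  h_185 = 9;  h_186 = 12;  h_187 = 11;  h_188 = 8
  h_189 = 3;  h_190 = 6;  h_191 = 8;  h_192 = 10;  h_193 = 4;  h_194 = 4
  h_195 = 14;  h_196 = 4;  h_197 = 14;  h_198 = 1;  h_199 = 7;  h_200 = 3
  h_201 = 0;  h_202 = 13;  h_203 = 13;  h_204 = 0;  h_205 = 6;  h_206 = 5
  h_207 = 9;  h_208 = 3;  h_209 = 10;  h_210 = 4;  h_211 = 14;  h_212 = 9
  h_213 = 3;  h_214 = 9;  h_215 = 13;  h_216 = 9;  h_217 = 1;  h_218 = 12
  h_219 = 2;  h_220 = 3;  h_221 = 1;  h_222 = 14;  h_223 = 13;  h_224 = 7
  h_225 = 9;  h_226 = 7;  h_227 = 4;  h_228 = 9;  h_229 = 9;  h_230 = 9
  h_231 = 16;  h_232 = 4;  h_233 = 5;  h_234 = 10;  h_235 = 15;  h_236 = 13
  h_237 = 15;  h_238 = 3;  h_239 = 14;  h_240 = 7;  h_241 = 6;  h_242 = 15
  h_243 = 7;  h_244 = 9;  h_245 = 3;  h_246 = 6;  h_247 = 6;  h_248 = 11
  h_249 = 11;  h_250 = 5;  h_251 = 15;  h_252 = 7;  h_253 = 11;  h_254 = 2
  h_255 = 16;  h_256 = 5;  h_257 = 10;  h_258 = 8;  h_259 = 8;  h_260 = 14
  h_261 = 15;  h_262 = 9;  h_263 = 9;  h_264 = 4;  h_265 = 10;  h_266 = 13
  h_267 = 16;  h_268 = 4;  h_269 = 14;  h_270 = 14;  h_271 = 9;  h_272 = 0
  h_273 = 2;  h_274 = 15;  h_275 = 2;  h_276 = 11;  h_277 = 8
h_278 = 8·8 + 9·11 + 15·2 = 6
h_279 = 8·6 + 9·8 + 15·11 = 13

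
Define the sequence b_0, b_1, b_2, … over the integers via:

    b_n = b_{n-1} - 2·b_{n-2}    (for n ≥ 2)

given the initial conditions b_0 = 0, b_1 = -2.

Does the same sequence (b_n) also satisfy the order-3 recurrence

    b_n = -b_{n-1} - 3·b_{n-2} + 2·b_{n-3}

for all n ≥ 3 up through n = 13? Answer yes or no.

Terms b_0..b_13: 0, -2, -2, 2, 6, 2, -10, -14, 6, 34, 22, -46, -90, 2
n=3: candidate gives 8, actual b_3 = 2 ✗

no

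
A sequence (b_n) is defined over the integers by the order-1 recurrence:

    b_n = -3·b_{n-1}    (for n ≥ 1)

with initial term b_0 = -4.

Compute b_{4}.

-324

b_1 = -3·-4 = 12
b_2 = -3·12 = -36
b_3 = -3·-36 = 108
b_4 = -3·108 = -324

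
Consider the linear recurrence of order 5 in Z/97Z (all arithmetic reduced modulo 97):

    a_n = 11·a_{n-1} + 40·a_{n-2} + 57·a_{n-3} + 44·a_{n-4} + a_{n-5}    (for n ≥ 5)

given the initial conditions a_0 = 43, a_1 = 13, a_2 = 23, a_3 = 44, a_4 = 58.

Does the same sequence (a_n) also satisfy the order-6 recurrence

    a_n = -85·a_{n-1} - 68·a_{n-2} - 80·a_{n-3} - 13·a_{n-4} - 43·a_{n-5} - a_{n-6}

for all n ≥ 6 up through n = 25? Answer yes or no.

yes

Terms a_0..a_25: 43, 13, 23, 44, 58, 56, 67, 94, 93, 66, 4, 63, 71, 27, 83, 86, 68, 90, 69, 74, 45, 67, 84, 85, 80, 33
n=6: candidate gives 67, actual a_6 = 67 ✓
n=7: candidate gives 94, actual a_7 = 94 ✓
n=8: candidate gives 93, actual a_8 = 93 ✓
n=9: candidate gives 66, actual a_9 = 66 ✓
n=10: candidate gives 4, actual a_10 = 4 ✓
n=11: candidate gives 63, actual a_11 = 63 ✓
n=12: candidate gives 71, actual a_12 = 71 ✓
n=13: candidate gives 27, actual a_13 = 27 ✓
n=14: candidate gives 83, actual a_14 = 83 ✓
n=15: candidate gives 86, actual a_15 = 86 ✓
n=16: candidate gives 68, actual a_16 = 68 ✓
n=17: candidate gives 90, actual a_17 = 90 ✓
n=18: candidate gives 69, actual a_18 = 69 ✓
n=19: candidate gives 74, actual a_19 = 74 ✓
n=20: candidate gives 45, actual a_20 = 45 ✓
n=21: candidate gives 67, actual a_21 = 67 ✓
n=22: candidate gives 84, actual a_22 = 84 ✓
n=23: candidate gives 85, actual a_23 = 85 ✓
n=24: candidate gives 80, actual a_24 = 80 ✓
n=25: candidate gives 33, actual a_25 = 33 ✓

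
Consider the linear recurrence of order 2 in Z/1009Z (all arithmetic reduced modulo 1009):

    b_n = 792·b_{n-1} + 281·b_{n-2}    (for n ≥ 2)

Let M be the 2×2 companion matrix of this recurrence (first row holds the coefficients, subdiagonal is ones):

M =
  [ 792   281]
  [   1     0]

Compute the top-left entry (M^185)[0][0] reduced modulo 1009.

292

(M^185)[0][0] is the top entry after applying M 185 times to the unit state (1, 0). Equivalently it is h_{186} for the auxiliary sequence (h_n) obeying the same recurrence with h_1 = 1 and h_i = 0 for 0 ≤ i < 1:
h_2 = 792·1 + 281·0 = 792
h_3 = 792·792 + 281·1 = 956
h_4 = 792·956 + 281·792 = 974
h_5 = 792·974 + 281·956 = 774
h_6 = 792·774 + 281·974 = 800
h_7 = 792·800 + 281·774 = 507
Continuing the recurrence:
  h_8 = 764;  h_9 = 895;  h_10 = 289;  h_11 = 99;  h_12 = 195;  h_13 = 639
  h_14 = 888;  h_15 = 989;  h_16 = 609;  h_17 = 460;  h_18 = 679;  h_19 = 79
  h_20 = 108;  h_21 = 781;  h_22 = 113;  h_23 = 203;  h_24 = 819;  h_25 = 400
  h_26 = 61;  h_27 = 281;  h_28 = 560;  h_29 = 828;  h_30 = 891;  h_31 = 979
  h_32 = 595;  h_33 = 688;  h_34 = 746;  h_35 = 167;  h_36 = 848;  h_37 = 135
  h_38 = 130;  h_39 = 644;  h_40 = 709;  h_41 = 877;  h_42 = 848;  h_43 = 872
  h_44 = 632;  h_45 = 934;  h_46 = 139;  h_47 = 221;  h_48 = 183;  h_49 = 192
  h_50 = 678;  h_51 = 663;  h_52 = 233;  h_53 = 536;  h_54 = 620;  h_55 = 941
  h_56 = 293;  h_57 = 49;  h_58 = 61;  h_59 = 532;  h_60 = 579;  h_61 = 642
  h_62 = 178;  h_63 = 516;  h_64 = 604;  h_65 = 811;  h_66 = 800;  h_67 = 814
  h_68 = 739;  h_69 = 768;  h_70 = 643;  h_71 = 602;  h_72 = 608;  h_73 = 902
  h_74 = 339;  h_75 = 297;  h_76 = 540;  h_77 = 583;  h_78 = 4;  h_79 = 506
  h_80 = 294;  h_81 = 695;  h_82 = 411;  h_83 = 163;  h_84 = 409;  h_85 = 437
  h_86 = 929;  h_87 = 915;  h_88 = 945;  h_89 = 591;  h_90 = 74;  h_91 = 681
  h_92 = 151;  h_93 = 181;  h_94 = 127;  h_95 = 95;  h_96 = 946;  h_97 = 6
  h_98 = 166;  h_99 = 979;  h_100 = 688;  h_101 = 687;  h_102 = 862;  h_103 = 948
  h_104 = 182;  h_105 = 878;  h_106 = 867;  h_107 = 57;  h_108 = 197;  h_109 = 511
  h_110 = 974;  h_111 = 845;  h_112 = 528;  h_113 = 780;  h_114 = 297;  h_115 = 354
  h_116 = 585;  h_117 = 781;  h_118 = 962;  h_119 = 617;  h_120 = 218;  h_121 = 955
  h_122 = 328;  h_123 = 424;  h_124 = 160;  h_125 = 677;  h_126 = 969;  h_127 = 144
  h_128 = 899;  h_129 = 767;  h_130 = 415;  h_131 = 356;  h_132 = 12;  h_133 = 568
  h_134 = 187;  h_135 = 976;  h_136 = 177;  h_137 = 750;  h_138 = 1004;  h_139 = 954
  h_140 = 440;  h_141 = 55;  h_142 = 715;  h_143 = 551;  h_144 = 628;  h_145 = 393
  h_146 = 377;  h_147 = 372;  h_148 = 997;  h_149 = 182;  h_150 = 521;  h_151 = 643
  h_152 = 816;  h_153 = 584;  h_154 = 659;  h_155 = 921;  h_156 = 457;  h_157 = 210
  h_158 = 109;  h_159 = 42;  h_160 = 326;  h_161 = 591;  h_162 = 692;  h_163 = 772
  h_164 = 694;  h_165 = 749;  h_166 = 193;  h_167 = 85;  h_168 = 473;  h_169 = 955
  h_170 = 344;  h_171 = 988;  h_172 = 321;  h_173 = 117;  h_174 = 236;  h_175 = 836
  h_176 = 939;  h_177 = 883;  h_178 = 609;  h_179 = 944;  h_180 = 587;  h_181 = 661
  h_182 = 321;  h_183 = 49;  h_184 = 866
h_185 = 792·866 + 281·49 = 404
h_186 = 792·404 + 281·866 = 292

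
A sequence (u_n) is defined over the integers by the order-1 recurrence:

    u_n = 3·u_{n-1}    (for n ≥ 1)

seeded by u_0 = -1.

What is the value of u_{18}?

-387420489

u_1 = 3·-1 = -3
u_2 = 3·-3 = -9
u_3 = 3·-9 = -27
u_4 = 3·-27 = -81
u_5 = 3·-81 = -243
u_6 = 3·-243 = -729
u_7 = 3·-729 = -2187
u_8 = 3·-2187 = -6561
u_9 = 3·-6561 = -19683
u_10 = 3·-19683 = -59049
u_11 = 3·-59049 = -177147
u_12 = 3·-177147 = -531441
u_13 = 3·-531441 = -1594323
u_14 = 3·-1594323 = -4782969
u_15 = 3·-4782969 = -14348907
u_16 = 3·-14348907 = -43046721
u_17 = 3·-43046721 = -129140163
u_18 = 3·-129140163 = -387420489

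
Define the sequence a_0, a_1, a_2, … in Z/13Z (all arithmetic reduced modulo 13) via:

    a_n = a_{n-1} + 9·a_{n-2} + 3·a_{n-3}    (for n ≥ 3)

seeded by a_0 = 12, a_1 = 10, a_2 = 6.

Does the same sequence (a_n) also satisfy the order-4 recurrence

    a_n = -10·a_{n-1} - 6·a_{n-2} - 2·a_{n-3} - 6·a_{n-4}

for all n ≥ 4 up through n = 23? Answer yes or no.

Terms a_0..a_23: 12, 10, 6, 2, 8, 5, 5, 9, 4, 9, 7, 9, 8, 6, 1, 1, 2, 1, 9, 11, 4, 0, 4, 3
n=4: candidate gives 8, actual a_4 = 8 ✓
n=5: candidate gives 5, actual a_5 = 5 ✓
n=6: candidate gives 5, actual a_6 = 5 ✓
n=7: candidate gives 9, actual a_7 = 9 ✓
n=8: candidate gives 4, actual a_8 = 4 ✓
n=9: candidate gives 9, actual a_9 = 9 ✓
n=10: candidate gives 7, actual a_10 = 7 ✓
n=11: candidate gives 9, actual a_11 = 9 ✓
n=12: candidate gives 8, actual a_12 = 8 ✓
n=13: candidate gives 6, actual a_13 = 6 ✓
n=14: candidate gives 1, actual a_14 = 1 ✓
n=15: candidate gives 1, actual a_15 = 1 ✓
n=16: candidate gives 2, actual a_16 = 2 ✓
n=17: candidate gives 1, actual a_17 = 1 ✓
n=18: candidate gives 9, actual a_18 = 9 ✓
n=19: candidate gives 11, actual a_19 = 11 ✓
n=20: candidate gives 4, actual a_20 = 4 ✓
n=21: candidate gives 0, actual a_21 = 0 ✓
n=22: candidate gives 4, actual a_22 = 4 ✓
n=23: candidate gives 3, actual a_23 = 3 ✓

yes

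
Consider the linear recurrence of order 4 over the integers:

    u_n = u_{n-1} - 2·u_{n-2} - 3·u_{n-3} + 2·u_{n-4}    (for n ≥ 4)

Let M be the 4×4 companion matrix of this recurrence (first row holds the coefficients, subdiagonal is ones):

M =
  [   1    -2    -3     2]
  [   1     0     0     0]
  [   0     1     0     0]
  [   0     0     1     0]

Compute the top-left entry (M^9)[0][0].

-229

(M^9)[0][0] is the top entry after applying M 9 times to the unit state (1, 0, 0, 0). Equivalently it is h_{12} for the auxiliary sequence (h_n) obeying the same recurrence with h_3 = 1 and h_i = 0 for 0 ≤ i < 3:
h_4 = 1·1 + -2·0 + -3·0 + 2·0 = 1
h_5 = 1·1 + -2·1 + -3·0 + 2·0 = -1
h_6 = 1·-1 + -2·1 + -3·1 + 2·0 = -6
h_7 = 1·-6 + -2·-1 + -3·1 + 2·1 = -5
h_8 = 1·-5 + -2·-6 + -3·-1 + 2·1 = 12
h_9 = 1·12 + -2·-5 + -3·-6 + 2·-1 = 38
h_10 = 1·38 + -2·12 + -3·-5 + 2·-6 = 17
h_11 = 1·17 + -2·38 + -3·12 + 2·-5 = -105
h_12 = 1·-105 + -2·17 + -3·38 + 2·12 = -229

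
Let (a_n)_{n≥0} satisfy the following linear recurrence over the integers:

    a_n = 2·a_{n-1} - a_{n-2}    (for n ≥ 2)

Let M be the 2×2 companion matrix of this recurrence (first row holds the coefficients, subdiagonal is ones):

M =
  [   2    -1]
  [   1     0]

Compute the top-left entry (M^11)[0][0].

(M^11)[0][0] is the top entry after applying M 11 times to the unit state (1, 0). Equivalently it is h_{12} for the auxiliary sequence (h_n) obeying the same recurrence with h_1 = 1 and h_i = 0 for 0 ≤ i < 1:
h_2 = 2·1 + -1·0 = 2
h_3 = 2·2 + -1·1 = 3
h_4 = 2·3 + -1·2 = 4
h_5 = 2·4 + -1·3 = 5
h_6 = 2·5 + -1·4 = 6
h_7 = 2·6 + -1·5 = 7
h_8 = 2·7 + -1·6 = 8
h_9 = 2·8 + -1·7 = 9
h_10 = 2·9 + -1·8 = 10
h_11 = 2·10 + -1·9 = 11
h_12 = 2·11 + -1·10 = 12

12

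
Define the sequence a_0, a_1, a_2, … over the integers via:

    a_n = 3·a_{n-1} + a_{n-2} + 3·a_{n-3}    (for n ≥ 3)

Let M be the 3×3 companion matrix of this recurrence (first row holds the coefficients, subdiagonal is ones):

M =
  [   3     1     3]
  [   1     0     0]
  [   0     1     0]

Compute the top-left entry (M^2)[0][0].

(M^2)[0][0] is the top entry after applying M 2 times to the unit state (1, 0, 0). Equivalently it is h_{4} for the auxiliary sequence (h_n) obeying the same recurrence with h_2 = 1 and h_i = 0 for 0 ≤ i < 2:
h_3 = 3·1 + 1·0 + 3·0 = 3
h_4 = 3·3 + 1·1 + 3·0 = 10

10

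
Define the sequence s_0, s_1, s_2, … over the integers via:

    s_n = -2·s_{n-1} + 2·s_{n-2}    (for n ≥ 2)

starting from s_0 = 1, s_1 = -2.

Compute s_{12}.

136384

s_2 = -2·-2 + 2·1 = 6
s_3 = -2·6 + 2·-2 = -16
s_4 = -2·-16 + 2·6 = 44
s_5 = -2·44 + 2·-16 = -120
s_6 = -2·-120 + 2·44 = 328
s_7 = -2·328 + 2·-120 = -896
s_8 = -2·-896 + 2·328 = 2448
s_9 = -2·2448 + 2·-896 = -6688
s_10 = -2·-6688 + 2·2448 = 18272
s_11 = -2·18272 + 2·-6688 = -49920
s_12 = -2·-49920 + 2·18272 = 136384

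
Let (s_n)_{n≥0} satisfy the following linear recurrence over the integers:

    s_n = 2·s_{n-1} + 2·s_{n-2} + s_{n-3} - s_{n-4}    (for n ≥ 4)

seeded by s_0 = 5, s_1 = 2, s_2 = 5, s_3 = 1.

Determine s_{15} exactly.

646359

s_4 = 2·1 + 2·5 + 1·2 + -1·5 = 9
s_5 = 2·9 + 2·1 + 1·5 + -1·2 = 23
s_6 = 2·23 + 2·9 + 1·1 + -1·5 = 60
s_7 = 2·60 + 2·23 + 1·9 + -1·1 = 174
s_8 = 2·174 + 2·60 + 1·23 + -1·9 = 482
s_9 = 2·482 + 2·174 + 1·60 + -1·23 = 1349
s_10 = 2·1349 + 2·482 + 1·174 + -1·60 = 3776
s_11 = 2·3776 + 2·1349 + 1·482 + -1·174 = 10558
s_12 = 2·10558 + 2·3776 + 1·1349 + -1·482 = 29535
s_13 = 2·29535 + 2·10558 + 1·3776 + -1·1349 = 82613
s_14 = 2·82613 + 2·29535 + 1·10558 + -1·3776 = 231078
s_15 = 2·231078 + 2·82613 + 1·29535 + -1·10558 = 646359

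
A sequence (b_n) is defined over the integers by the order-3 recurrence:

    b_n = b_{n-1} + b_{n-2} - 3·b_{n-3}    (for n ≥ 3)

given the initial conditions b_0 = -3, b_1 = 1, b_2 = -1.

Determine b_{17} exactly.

b_3 = 1·-1 + 1·1 + -3·-3 = 9
b_4 = 1·9 + 1·-1 + -3·1 = 5
b_5 = 1·5 + 1·9 + -3·-1 = 17
b_6 = 1·17 + 1·5 + -3·9 = -5
b_7 = 1·-5 + 1·17 + -3·5 = -3
b_8 = 1·-3 + 1·-5 + -3·17 = -59
b_9 = 1·-59 + 1·-3 + -3·-5 = -47
b_10 = 1·-47 + 1·-59 + -3·-3 = -97
b_11 = 1·-97 + 1·-47 + -3·-59 = 33
b_12 = 1·33 + 1·-97 + -3·-47 = 77
b_13 = 1·77 + 1·33 + -3·-97 = 401
b_14 = 1·401 + 1·77 + -3·33 = 379
b_15 = 1·379 + 1·401 + -3·77 = 549
b_16 = 1·549 + 1·379 + -3·401 = -275
b_17 = 1·-275 + 1·549 + -3·379 = -863

-863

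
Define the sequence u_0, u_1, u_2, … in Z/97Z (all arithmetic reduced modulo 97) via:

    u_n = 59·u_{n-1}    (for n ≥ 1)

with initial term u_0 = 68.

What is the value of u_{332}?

u_1 = 59·68 = 35
u_2 = 59·35 = 28
u_3 = 59·28 = 3
u_4 = 59·3 = 80
u_5 = 59·80 = 64
u_6 = 59·64 = 90
u_7 = 59·90 = 72
u_8 = 59·72 = 77
u_9 = 59·77 = 81
u_10 = 59·81 = 26
u_11 = 59·26 = 79
u_12 = 59·79 = 5
u_13 = 59·5 = 4
u_14 = 59·4 = 42
u_15 = 59·42 = 53
u_16 = 59·53 = 23
u_17 = 59·23 = 96
u_18 = 59·96 = 38
u_19 = 59·38 = 11
u_20 = 59·11 = 67
u_21 = 59·67 = 73
u_22 = 59·73 = 39
u_23 = 59·39 = 70
u_24 = 59·70 = 56
u_25 = 59·56 = 6
u_26 = 59·6 = 63
u_27 = 59·63 = 31
u_28 = 59·31 = 83
u_29 = 59·83 = 47
u_30 = 59·47 = 57
u_31 = 59·57 = 65
u_32 = 59·65 = 52
u_33 = 59·52 = 61
u_34 = 59·61 = 10
u_35 = 59·10 = 8
u_36 = 59·8 = 84
u_37 = 59·84 = 9
u_38 = 59·9 = 46
u_39 = 59·46 = 95
u_40 = 59·95 = 76
u_41 = 59·76 = 22
u_42 = 59·22 = 37
u_43 = 59·37 = 49
u_44 = 59·49 = 78
u_45 = 59·78 = 43
u_46 = 59·43 = 15
u_47 = 59·15 = 12
u_48 = 59·12 = 29
u_49 = 59·29 = 62
u_50 = 59·62 = 69
u_51 = 59·69 = 94
u_52 = 59·94 = 17
u_53 = 59·17 = 33
u_54 = 59·33 = 7
u_55 = 59·7 = 25
u_56 = 59·25 = 20
u_57 = 59·20 = 16
u_58 = 59·16 = 71
u_59 = 59·71 = 18
u_60 = 59·18 = 92
u_61 = 59·92 = 93
u_62 = 59·93 = 55
u_63 = 59·55 = 44
u_64 = 59·44 = 74
u_65 = 59·74 = 1
u_66 = 59·1 = 59
u_67 = 59·59 = 86
u_68 = 59·86 = 30
u_69 = 59·30 = 24
u_70 = 59·24 = 58
u_71 = 59·58 = 27
u_72 = 59·27 = 41
u_73 = 59·41 = 91
u_74 = 59·91 = 34
u_75 = 59·34 = 66
u_76 = 59·66 = 14
u_77 = 59·14 = 50
u_78 = 59·50 = 40
u_79 = 59·40 = 32
u_80 = 59·32 = 45
u_81 = 59·45 = 36
u_82 = 59·36 = 87
u_83 = 59·87 = 89
u_84 = 59·89 = 13
u_85 = 59·13 = 88
u_86 = 59·88 = 51
u_87 = 59·51 = 2
u_88 = 59·2 = 21
u_89 = 59·21 = 75
u_90 = 59·75 = 60
u_91 = 59·60 = 48
u_92 = 59·48 = 19
u_93 = 59·19 = 54
u_94 = 59·54 = 82
u_95 = 59·82 = 85
u_96 = 59·85 = 68
(u_96) = (68) = (u_0), so the sequence has period 96.
332 ≡ 44 (mod 96), hence u_332 = u_44 = 78.

78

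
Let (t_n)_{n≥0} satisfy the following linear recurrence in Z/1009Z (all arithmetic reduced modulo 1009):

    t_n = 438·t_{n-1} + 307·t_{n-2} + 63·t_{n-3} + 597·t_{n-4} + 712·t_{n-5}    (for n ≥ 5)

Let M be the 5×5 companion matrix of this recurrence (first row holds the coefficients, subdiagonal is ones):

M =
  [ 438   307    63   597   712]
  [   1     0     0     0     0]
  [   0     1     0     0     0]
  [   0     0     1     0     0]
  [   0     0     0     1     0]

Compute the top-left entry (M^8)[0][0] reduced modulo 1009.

396

(M^8)[0][0] is the top entry after applying M 8 times to the unit state (1, 0, 0, 0, 0). Equivalently it is h_{12} for the auxiliary sequence (h_n) obeying the same recurrence with h_4 = 1 and h_i = 0 for 0 ≤ i < 4:
h_5 = 438·1 + 307·0 + 63·0 + 597·0 + 712·0 = 438
h_6 = 438·438 + 307·1 + 63·0 + 597·0 + 712·0 = 441
h_7 = 438·441 + 307·438 + 63·1 + 597·0 + 712·0 = 771
h_8 = 438·771 + 307·441 + 63·438 + 597·1 + 712·0 = 812
h_9 = 438·812 + 307·771 + 63·441 + 597·438 + 712·1 = 468
h_10 = 438·468 + 307·812 + 63·771 + 597·441 + 712·438 = 362
h_11 = 438·362 + 307·468 + 63·812 + 597·771 + 712·441 = 614
h_12 = 438·614 + 307·362 + 63·468 + 597·812 + 712·771 = 396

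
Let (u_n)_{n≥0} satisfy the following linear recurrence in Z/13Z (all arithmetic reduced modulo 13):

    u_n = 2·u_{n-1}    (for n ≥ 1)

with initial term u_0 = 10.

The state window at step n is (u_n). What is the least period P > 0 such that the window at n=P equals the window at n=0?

12

n=0: window = (10)
n=1: window = (7)
n=2: window = (1)
n=3: window = (2)
n=4: window = (4)
n=5: window = (8)
n=6: window = (3)
n=7: window = (6)
n=8: window = (12)
n=9: window = (11)
n=10: window = (9)
n=11: window = (5)
n=12: window = (10)
window at n=12 equals window at n=0 → period = 12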